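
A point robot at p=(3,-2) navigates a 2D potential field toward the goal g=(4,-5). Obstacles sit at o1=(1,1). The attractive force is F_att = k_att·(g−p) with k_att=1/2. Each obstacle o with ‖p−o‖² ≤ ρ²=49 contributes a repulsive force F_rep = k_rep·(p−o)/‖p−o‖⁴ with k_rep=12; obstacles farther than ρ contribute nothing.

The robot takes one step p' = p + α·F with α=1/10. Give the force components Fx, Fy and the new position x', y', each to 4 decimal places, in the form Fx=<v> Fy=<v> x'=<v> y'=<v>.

Fx=0.6420 Fy=-1.7130 x'=3.0642 y'=-2.1713

F_att = 1/2·(g−p) = 1/2·(1,-3) = (0.5000,-1.5000)
o1: d²=13 ≤ ρ²=49; F_rep = 12·(2,-3)/13² = (0.1420,-0.2130)
F = F_att + ΣF_rep = (0.6420,-1.7130)
p' = p + 1/10·F = (3.0642,-2.1713)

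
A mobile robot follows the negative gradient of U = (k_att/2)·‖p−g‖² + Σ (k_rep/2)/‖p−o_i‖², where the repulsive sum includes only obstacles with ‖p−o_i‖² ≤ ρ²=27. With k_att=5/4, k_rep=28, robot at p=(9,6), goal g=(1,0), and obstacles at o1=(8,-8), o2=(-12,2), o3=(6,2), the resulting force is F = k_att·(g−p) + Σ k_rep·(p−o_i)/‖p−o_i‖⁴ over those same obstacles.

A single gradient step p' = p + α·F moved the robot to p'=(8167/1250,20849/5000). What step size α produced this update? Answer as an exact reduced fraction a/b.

F_att = 5/4·(g−p) = 5/4·(-8,-6) = (-10.0000,-7.5000)
o1: d²=197 > ρ²=27 → inactive
o2: d²=457 > ρ²=27 → inactive
o3: d²=25 ≤ ρ²=27; F_rep = 28·(3,4)/25² = (0.1344,0.1792)
F = F_att + ΣF_rep = (-9.8656,-7.3208)
Δp = p'−p = (-2.4664,-1.8302); α = Δx/Fx = (-3083/1250) / (-6166/625) = 1/4
check: Δy/Fy = (-9151/5000) / (-9151/1250) = 1/4 ✓

α = 1/4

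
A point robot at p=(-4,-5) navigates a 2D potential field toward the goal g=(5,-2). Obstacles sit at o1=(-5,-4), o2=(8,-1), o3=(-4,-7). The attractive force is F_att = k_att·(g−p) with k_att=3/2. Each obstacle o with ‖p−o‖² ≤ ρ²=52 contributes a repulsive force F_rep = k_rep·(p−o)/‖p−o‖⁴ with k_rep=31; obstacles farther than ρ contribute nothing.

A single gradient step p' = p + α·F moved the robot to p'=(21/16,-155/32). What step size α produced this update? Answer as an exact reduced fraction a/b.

α = 1/4

F_att = 3/2·(g−p) = 3/2·(9,3) = (13.5000,4.5000)
o1: d²=2 ≤ ρ²=52; F_rep = 31·(1,-1)/2² = (7.7500,-7.7500)
o2: d²=160 > ρ²=52 → inactive
o3: d²=4 ≤ ρ²=52; F_rep = 31·(0,2)/4² = (0.0000,3.8750)
F = F_att + ΣF_rep = (21.2500,0.6250)
Δp = p'−p = (5.3125,0.1562); α = Δx/Fx = (85/16) / (85/4) = 1/4
check: Δy/Fy = (5/32) / (5/8) = 1/4 ✓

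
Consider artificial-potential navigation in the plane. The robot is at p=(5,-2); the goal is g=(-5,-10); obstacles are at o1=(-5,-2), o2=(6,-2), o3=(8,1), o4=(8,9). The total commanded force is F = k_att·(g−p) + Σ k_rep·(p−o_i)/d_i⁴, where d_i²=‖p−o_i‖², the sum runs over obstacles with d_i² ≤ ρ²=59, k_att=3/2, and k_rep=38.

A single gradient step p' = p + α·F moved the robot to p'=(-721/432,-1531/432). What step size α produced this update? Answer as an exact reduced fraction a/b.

α = 1/8

F_att = 3/2·(g−p) = 3/2·(-10,-8) = (-15.0000,-12.0000)
o1: d²=100 > ρ²=59 → inactive
o2: d²=1 ≤ ρ²=59; F_rep = 38·(-1,0)/1² = (-38.0000,0.0000)
o3: d²=18 ≤ ρ²=59; F_rep = 38·(-3,-3)/18² = (-0.3519,-0.3519)
o4: d²=130 > ρ²=59 → inactive
F = F_att + ΣF_rep = (-53.3519,-12.3519)
Δp = p'−p = (-6.6690,-1.5440); α = Δx/Fx = (-2881/432) / (-2881/54) = 1/8
check: Δy/Fy = (-667/432) / (-667/54) = 1/8 ✓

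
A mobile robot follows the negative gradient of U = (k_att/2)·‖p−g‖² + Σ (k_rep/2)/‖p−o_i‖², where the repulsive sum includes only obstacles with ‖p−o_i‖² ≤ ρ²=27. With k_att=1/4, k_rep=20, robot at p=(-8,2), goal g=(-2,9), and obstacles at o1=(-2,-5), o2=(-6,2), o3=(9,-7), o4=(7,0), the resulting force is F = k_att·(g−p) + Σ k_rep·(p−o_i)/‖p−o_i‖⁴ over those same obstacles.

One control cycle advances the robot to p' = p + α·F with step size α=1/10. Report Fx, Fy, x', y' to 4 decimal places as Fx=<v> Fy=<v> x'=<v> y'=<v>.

F_att = 1/4·(g−p) = 1/4·(6,7) = (1.5000,1.7500)
o1: d²=85 > ρ²=27 → inactive
o2: d²=4 ≤ ρ²=27; F_rep = 20·(-2,0)/4² = (-2.5000,0.0000)
o3: d²=370 > ρ²=27 → inactive
o4: d²=229 > ρ²=27 → inactive
F = F_att + ΣF_rep = (-1.0000,1.7500)
p' = p + 1/10·F = (-8.1000,2.1750)

Fx=-1.0000 Fy=1.7500 x'=-8.1000 y'=2.1750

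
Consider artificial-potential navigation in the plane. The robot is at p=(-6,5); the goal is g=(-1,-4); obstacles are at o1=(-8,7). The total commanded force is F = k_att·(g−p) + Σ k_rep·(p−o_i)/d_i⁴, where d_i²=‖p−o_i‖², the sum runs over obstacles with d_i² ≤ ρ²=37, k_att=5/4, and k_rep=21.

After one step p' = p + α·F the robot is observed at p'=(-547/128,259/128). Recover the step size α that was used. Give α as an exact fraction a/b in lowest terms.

F_att = 5/4·(g−p) = 5/4·(5,-9) = (6.2500,-11.2500)
o1: d²=8 ≤ ρ²=37; F_rep = 21·(2,-2)/8² = (0.6562,-0.6562)
F = F_att + ΣF_rep = (6.9062,-11.9062)
Δp = p'−p = (1.7266,-2.9766); α = Δx/Fx = (221/128) / (221/32) = 1/4
check: Δy/Fy = (-381/128) / (-381/32) = 1/4 ✓

α = 1/4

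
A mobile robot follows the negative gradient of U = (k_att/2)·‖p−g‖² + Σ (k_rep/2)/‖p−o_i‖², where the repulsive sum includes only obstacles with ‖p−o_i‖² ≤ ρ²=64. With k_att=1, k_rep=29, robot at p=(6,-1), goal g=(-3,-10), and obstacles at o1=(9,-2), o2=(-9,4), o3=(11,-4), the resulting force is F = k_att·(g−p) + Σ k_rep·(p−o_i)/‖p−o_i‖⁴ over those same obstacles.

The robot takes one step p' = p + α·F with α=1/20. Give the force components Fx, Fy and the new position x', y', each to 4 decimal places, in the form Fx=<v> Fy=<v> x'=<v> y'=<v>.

Fx=-9.9954 Fy=-8.6347 x'=5.5002 y'=-1.4317

F_att = 1·(g−p) = 1·(-9,-9) = (-9.0000,-9.0000)
o1: d²=10 ≤ ρ²=64; F_rep = 29·(-3,1)/10² = (-0.8700,0.2900)
o2: d²=250 > ρ²=64 → inactive
o3: d²=34 ≤ ρ²=64; F_rep = 29·(-5,3)/34² = (-0.1254,0.0753)
F = F_att + ΣF_rep = (-9.9954,-8.6347)
p' = p + 1/20·F = (5.5002,-1.4317)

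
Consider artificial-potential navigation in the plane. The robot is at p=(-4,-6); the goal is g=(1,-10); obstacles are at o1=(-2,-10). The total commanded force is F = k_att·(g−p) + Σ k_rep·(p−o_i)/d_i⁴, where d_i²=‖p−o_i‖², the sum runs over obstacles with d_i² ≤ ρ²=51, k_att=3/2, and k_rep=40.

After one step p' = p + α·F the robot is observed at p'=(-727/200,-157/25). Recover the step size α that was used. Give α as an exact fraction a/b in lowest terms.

F_att = 3/2·(g−p) = 3/2·(5,-4) = (7.5000,-6.0000)
o1: d²=20 ≤ ρ²=51; F_rep = 40·(-2,4)/20² = (-0.2000,0.4000)
F = F_att + ΣF_rep = (7.3000,-5.6000)
Δp = p'−p = (0.3650,-0.2800); α = Δx/Fx = (73/200) / (73/10) = 1/20
check: Δy/Fy = (-7/25) / (-28/5) = 1/20 ✓

α = 1/20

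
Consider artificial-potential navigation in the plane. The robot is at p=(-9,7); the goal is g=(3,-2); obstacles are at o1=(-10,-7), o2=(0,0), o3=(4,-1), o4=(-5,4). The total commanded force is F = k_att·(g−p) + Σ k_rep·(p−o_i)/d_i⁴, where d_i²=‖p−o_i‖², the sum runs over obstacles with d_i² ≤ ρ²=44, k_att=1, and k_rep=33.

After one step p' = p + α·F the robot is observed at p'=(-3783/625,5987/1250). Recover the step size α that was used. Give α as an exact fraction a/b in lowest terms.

α = 1/4

F_att = 1·(g−p) = 1·(12,-9) = (12.0000,-9.0000)
o1: d²=197 > ρ²=44 → inactive
o2: d²=130 > ρ²=44 → inactive
o3: d²=233 > ρ²=44 → inactive
o4: d²=25 ≤ ρ²=44; F_rep = 33·(-4,3)/25² = (-0.2112,0.1584)
F = F_att + ΣF_rep = (11.7888,-8.8416)
Δp = p'−p = (2.9472,-2.2104); α = Δx/Fx = (1842/625) / (7368/625) = 1/4
check: Δy/Fy = (-2763/1250) / (-5526/625) = 1/4 ✓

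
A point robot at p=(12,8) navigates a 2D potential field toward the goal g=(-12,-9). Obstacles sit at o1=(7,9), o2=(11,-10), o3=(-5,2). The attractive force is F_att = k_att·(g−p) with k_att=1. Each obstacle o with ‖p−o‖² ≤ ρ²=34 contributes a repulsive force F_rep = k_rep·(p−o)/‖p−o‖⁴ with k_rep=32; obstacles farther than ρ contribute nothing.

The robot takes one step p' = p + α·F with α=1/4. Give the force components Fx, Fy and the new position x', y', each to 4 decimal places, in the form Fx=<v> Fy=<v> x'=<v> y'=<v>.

Fx=-23.7633 Fy=-17.0473 x'=6.0592 y'=3.7382

F_att = 1·(g−p) = 1·(-24,-17) = (-24.0000,-17.0000)
o1: d²=26 ≤ ρ²=34; F_rep = 32·(5,-1)/26² = (0.2367,-0.0473)
o2: d²=325 > ρ²=34 → inactive
o3: d²=325 > ρ²=34 → inactive
F = F_att + ΣF_rep = (-23.7633,-17.0473)
p' = p + 1/4·F = (6.0592,3.7382)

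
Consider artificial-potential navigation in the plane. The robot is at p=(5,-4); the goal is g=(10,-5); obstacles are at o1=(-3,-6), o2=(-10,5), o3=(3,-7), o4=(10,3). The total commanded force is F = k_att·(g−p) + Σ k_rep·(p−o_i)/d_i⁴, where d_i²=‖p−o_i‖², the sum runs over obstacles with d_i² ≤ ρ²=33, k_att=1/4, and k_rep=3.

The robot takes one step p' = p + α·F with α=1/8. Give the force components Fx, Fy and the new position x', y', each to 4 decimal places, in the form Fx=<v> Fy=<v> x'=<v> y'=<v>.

F_att = 1/4·(g−p) = 1/4·(5,-1) = (1.2500,-0.2500)
o1: d²=68 > ρ²=33 → inactive
o2: d²=306 > ρ²=33 → inactive
o3: d²=13 ≤ ρ²=33; F_rep = 3·(2,3)/13² = (0.0355,0.0533)
o4: d²=74 > ρ²=33 → inactive
F = F_att + ΣF_rep = (1.2855,-0.1967)
p' = p + 1/8·F = (5.1607,-4.0246)

Fx=1.2855 Fy=-0.1967 x'=5.1607 y'=-4.0246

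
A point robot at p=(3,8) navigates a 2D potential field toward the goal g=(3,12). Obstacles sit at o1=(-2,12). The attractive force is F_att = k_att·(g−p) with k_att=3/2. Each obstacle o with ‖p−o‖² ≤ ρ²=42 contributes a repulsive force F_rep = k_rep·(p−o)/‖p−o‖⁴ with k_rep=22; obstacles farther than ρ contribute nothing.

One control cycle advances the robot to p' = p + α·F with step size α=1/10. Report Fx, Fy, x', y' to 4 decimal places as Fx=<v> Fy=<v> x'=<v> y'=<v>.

Fx=0.0654 Fy=5.9477 x'=3.0065 y'=8.5948

F_att = 3/2·(g−p) = 3/2·(0,4) = (0.0000,6.0000)
o1: d²=41 ≤ ρ²=42; F_rep = 22·(5,-4)/41² = (0.0654,-0.0523)
F = F_att + ΣF_rep = (0.0654,5.9477)
p' = p + 1/10·F = (3.0065,8.5948)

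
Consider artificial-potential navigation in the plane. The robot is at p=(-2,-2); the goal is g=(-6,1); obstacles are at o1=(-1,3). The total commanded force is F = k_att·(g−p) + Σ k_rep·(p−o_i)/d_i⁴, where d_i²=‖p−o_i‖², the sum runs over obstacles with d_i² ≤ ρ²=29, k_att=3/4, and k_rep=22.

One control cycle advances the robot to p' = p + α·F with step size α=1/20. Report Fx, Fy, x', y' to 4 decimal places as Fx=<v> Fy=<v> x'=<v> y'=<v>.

F_att = 3/4·(g−p) = 3/4·(-4,3) = (-3.0000,2.2500)
o1: d²=26 ≤ ρ²=29; F_rep = 22·(-1,-5)/26² = (-0.0325,-0.1627)
F = F_att + ΣF_rep = (-3.0325,2.0873)
p' = p + 1/20·F = (-2.1516,-1.8956)

Fx=-3.0325 Fy=2.0873 x'=-2.1516 y'=-1.8956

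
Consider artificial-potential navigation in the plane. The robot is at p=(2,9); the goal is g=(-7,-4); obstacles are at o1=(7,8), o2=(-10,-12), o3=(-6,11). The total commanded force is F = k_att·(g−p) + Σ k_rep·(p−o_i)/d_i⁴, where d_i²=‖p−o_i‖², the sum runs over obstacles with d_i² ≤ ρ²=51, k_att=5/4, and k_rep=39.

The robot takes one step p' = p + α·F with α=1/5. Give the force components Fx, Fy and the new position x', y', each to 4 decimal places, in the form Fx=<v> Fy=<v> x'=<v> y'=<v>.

Fx=-11.5385 Fy=-16.1923 x'=-0.3077 y'=5.7615

F_att = 5/4·(g−p) = 5/4·(-9,-13) = (-11.2500,-16.2500)
o1: d²=26 ≤ ρ²=51; F_rep = 39·(-5,1)/26² = (-0.2885,0.0577)
o2: d²=585 > ρ²=51 → inactive
o3: d²=68 > ρ²=51 → inactive
F = F_att + ΣF_rep = (-11.5385,-16.1923)
p' = p + 1/5·F = (-0.3077,5.7615)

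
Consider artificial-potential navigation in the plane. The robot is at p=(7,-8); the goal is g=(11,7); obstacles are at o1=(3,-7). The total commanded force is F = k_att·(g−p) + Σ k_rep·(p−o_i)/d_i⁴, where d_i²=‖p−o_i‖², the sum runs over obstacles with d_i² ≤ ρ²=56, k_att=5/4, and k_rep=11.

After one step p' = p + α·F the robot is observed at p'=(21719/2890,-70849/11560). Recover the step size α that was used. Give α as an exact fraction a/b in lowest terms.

α = 1/10

F_att = 5/4·(g−p) = 5/4·(4,15) = (5.0000,18.7500)
o1: d²=17 ≤ ρ²=56; F_rep = 11·(4,-1)/17² = (0.1522,-0.0381)
F = F_att + ΣF_rep = (5.1522,18.7119)
Δp = p'−p = (0.5152,1.8712); α = Δx/Fx = (1489/2890) / (1489/289) = 1/10
check: Δy/Fy = (21631/11560) / (21631/1156) = 1/10 ✓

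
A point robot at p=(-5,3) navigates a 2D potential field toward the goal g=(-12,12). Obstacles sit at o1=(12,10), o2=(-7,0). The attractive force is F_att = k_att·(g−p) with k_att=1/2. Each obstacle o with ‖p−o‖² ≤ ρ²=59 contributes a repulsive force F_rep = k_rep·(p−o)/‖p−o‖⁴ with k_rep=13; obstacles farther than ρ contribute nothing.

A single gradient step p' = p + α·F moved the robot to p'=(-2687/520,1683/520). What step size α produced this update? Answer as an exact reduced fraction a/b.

α = 1/20

F_att = 1/2·(g−p) = 1/2·(-7,9) = (-3.5000,4.5000)
o1: d²=338 > ρ²=59 → inactive
o2: d²=13 ≤ ρ²=59; F_rep = 13·(2,3)/13² = (0.1538,0.2308)
F = F_att + ΣF_rep = (-3.3462,4.7308)
Δp = p'−p = (-0.1673,0.2365); α = Δx/Fx = (-87/520) / (-87/26) = 1/20
check: Δy/Fy = (123/520) / (123/26) = 1/20 ✓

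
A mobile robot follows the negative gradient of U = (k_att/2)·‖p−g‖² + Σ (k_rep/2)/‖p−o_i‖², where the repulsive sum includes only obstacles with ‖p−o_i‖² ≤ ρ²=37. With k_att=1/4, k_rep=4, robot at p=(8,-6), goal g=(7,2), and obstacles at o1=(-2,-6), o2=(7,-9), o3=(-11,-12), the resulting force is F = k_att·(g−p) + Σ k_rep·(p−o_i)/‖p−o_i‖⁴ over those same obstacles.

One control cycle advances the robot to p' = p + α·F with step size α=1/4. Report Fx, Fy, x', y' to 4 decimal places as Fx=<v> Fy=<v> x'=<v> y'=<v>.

Fx=-0.2100 Fy=2.1200 x'=7.9475 y'=-5.4700

F_att = 1/4·(g−p) = 1/4·(-1,8) = (-0.2500,2.0000)
o1: d²=100 > ρ²=37 → inactive
o2: d²=10 ≤ ρ²=37; F_rep = 4·(1,3)/10² = (0.0400,0.1200)
o3: d²=397 > ρ²=37 → inactive
F = F_att + ΣF_rep = (-0.2100,2.1200)
p' = p + 1/4·F = (7.9475,-5.4700)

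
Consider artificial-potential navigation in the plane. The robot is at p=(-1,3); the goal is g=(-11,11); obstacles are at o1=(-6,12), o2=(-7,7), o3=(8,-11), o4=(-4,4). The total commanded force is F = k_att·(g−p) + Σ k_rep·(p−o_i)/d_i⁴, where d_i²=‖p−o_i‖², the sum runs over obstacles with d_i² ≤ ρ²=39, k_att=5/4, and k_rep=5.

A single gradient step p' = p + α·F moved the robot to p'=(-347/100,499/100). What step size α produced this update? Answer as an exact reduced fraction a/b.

α = 1/5

F_att = 5/4·(g−p) = 5/4·(-10,8) = (-12.5000,10.0000)
o1: d²=106 > ρ²=39 → inactive
o2: d²=52 > ρ²=39 → inactive
o3: d²=277 > ρ²=39 → inactive
o4: d²=10 ≤ ρ²=39; F_rep = 5·(3,-1)/10² = (0.1500,-0.0500)
F = F_att + ΣF_rep = (-12.3500,9.9500)
Δp = p'−p = (-2.4700,1.9900); α = Δx/Fx = (-247/100) / (-247/20) = 1/5
check: Δy/Fy = (199/100) / (199/20) = 1/5 ✓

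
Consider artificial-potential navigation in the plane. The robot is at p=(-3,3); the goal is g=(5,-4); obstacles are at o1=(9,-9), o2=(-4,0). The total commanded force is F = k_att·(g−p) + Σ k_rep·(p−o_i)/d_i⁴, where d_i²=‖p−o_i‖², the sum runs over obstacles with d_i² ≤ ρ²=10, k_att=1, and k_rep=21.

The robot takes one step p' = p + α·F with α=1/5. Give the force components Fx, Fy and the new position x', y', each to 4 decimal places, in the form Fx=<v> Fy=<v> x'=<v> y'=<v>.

Fx=8.2100 Fy=-6.3700 x'=-1.3580 y'=1.7260

F_att = 1·(g−p) = 1·(8,-7) = (8.0000,-7.0000)
o1: d²=288 > ρ²=10 → inactive
o2: d²=10 ≤ ρ²=10; F_rep = 21·(1,3)/10² = (0.2100,0.6300)
F = F_att + ΣF_rep = (8.2100,-6.3700)
p' = p + 1/5·F = (-1.3580,1.7260)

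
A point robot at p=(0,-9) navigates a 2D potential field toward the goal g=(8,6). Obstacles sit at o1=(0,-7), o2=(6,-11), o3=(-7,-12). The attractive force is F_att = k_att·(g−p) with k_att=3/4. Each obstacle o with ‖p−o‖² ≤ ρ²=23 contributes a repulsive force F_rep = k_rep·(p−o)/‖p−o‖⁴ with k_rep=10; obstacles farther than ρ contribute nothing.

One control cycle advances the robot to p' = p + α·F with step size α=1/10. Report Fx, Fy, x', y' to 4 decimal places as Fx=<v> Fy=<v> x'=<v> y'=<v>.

Fx=6.0000 Fy=10.0000 x'=0.6000 y'=-8.0000

F_att = 3/4·(g−p) = 3/4·(8,15) = (6.0000,11.2500)
o1: d²=4 ≤ ρ²=23; F_rep = 10·(0,-2)/4² = (0.0000,-1.2500)
o2: d²=40 > ρ²=23 → inactive
o3: d²=58 > ρ²=23 → inactive
F = F_att + ΣF_rep = (6.0000,10.0000)
p' = p + 1/10·F = (0.6000,-8.0000)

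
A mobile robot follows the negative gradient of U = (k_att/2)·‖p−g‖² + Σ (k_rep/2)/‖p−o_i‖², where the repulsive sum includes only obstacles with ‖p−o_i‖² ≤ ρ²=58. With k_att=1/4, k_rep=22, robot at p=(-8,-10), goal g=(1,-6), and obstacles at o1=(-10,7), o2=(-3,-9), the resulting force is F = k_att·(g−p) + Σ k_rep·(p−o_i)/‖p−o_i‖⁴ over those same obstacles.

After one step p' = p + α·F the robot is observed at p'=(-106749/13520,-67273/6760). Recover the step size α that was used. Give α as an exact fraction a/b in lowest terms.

F_att = 1/4·(g−p) = 1/4·(9,4) = (2.2500,1.0000)
o1: d²=293 > ρ²=58 → inactive
o2: d²=26 ≤ ρ²=58; F_rep = 22·(-5,-1)/26² = (-0.1627,-0.0325)
F = F_att + ΣF_rep = (2.0873,0.9675)
Δp = p'−p = (0.1044,0.0484); α = Δx/Fx = (1411/13520) / (1411/676) = 1/20
check: Δy/Fy = (327/6760) / (327/338) = 1/20 ✓

α = 1/20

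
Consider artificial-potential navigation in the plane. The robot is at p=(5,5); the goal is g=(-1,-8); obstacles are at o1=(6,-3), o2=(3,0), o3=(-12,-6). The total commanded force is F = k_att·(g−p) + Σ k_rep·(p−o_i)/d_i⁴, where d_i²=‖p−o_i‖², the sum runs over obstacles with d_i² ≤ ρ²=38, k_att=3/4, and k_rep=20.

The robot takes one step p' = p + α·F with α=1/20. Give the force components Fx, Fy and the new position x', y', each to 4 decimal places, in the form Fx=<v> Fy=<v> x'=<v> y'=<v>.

F_att = 3/4·(g−p) = 3/4·(-6,-13) = (-4.5000,-9.7500)
o1: d²=65 > ρ²=38 → inactive
o2: d²=29 ≤ ρ²=38; F_rep = 20·(2,5)/29² = (0.0476,0.1189)
o3: d²=410 > ρ²=38 → inactive
F = F_att + ΣF_rep = (-4.4524,-9.6311)
p' = p + 1/20·F = (4.7774,4.5184)

Fx=-4.4524 Fy=-9.6311 x'=4.7774 y'=4.5184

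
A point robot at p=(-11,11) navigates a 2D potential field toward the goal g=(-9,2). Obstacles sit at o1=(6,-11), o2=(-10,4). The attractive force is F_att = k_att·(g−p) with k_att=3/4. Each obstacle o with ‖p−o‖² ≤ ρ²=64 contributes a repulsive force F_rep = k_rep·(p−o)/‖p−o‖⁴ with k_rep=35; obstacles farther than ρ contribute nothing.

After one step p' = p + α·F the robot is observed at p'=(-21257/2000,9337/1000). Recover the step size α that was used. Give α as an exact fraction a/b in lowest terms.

α = 1/4

F_att = 3/4·(g−p) = 3/4·(2,-9) = (1.5000,-6.7500)
o1: d²=773 > ρ²=64 → inactive
o2: d²=50 ≤ ρ²=64; F_rep = 35·(-1,7)/50² = (-0.0140,0.0980)
F = F_att + ΣF_rep = (1.4860,-6.6520)
Δp = p'−p = (0.3715,-1.6630); α = Δx/Fx = (743/2000) / (743/500) = 1/4
check: Δy/Fy = (-1663/1000) / (-1663/250) = 1/4 ✓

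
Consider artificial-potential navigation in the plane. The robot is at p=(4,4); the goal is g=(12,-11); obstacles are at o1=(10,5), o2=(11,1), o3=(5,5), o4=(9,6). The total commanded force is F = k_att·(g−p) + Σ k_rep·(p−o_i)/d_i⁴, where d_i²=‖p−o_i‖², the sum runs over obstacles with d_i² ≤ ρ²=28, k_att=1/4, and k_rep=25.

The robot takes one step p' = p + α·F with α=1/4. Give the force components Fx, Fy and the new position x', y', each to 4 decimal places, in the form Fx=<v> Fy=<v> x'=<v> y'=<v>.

F_att = 1/4·(g−p) = 1/4·(8,-15) = (2.0000,-3.7500)
o1: d²=37 > ρ²=28 → inactive
o2: d²=58 > ρ²=28 → inactive
o3: d²=2 ≤ ρ²=28; F_rep = 25·(-1,-1)/2² = (-6.2500,-6.2500)
o4: d²=29 > ρ²=28 → inactive
F = F_att + ΣF_rep = (-4.2500,-10.0000)
p' = p + 1/4·F = (2.9375,1.5000)

Fx=-4.2500 Fy=-10.0000 x'=2.9375 y'=1.5000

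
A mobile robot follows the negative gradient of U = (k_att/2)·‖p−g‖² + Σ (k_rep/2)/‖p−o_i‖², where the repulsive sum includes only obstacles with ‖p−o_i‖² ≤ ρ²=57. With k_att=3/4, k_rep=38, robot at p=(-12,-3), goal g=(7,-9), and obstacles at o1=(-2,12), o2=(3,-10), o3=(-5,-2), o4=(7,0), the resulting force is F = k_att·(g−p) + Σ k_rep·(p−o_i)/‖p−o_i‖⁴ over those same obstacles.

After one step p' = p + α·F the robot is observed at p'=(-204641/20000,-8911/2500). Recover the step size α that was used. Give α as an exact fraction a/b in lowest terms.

α = 1/8

F_att = 3/4·(g−p) = 3/4·(19,-6) = (14.2500,-4.5000)
o1: d²=325 > ρ²=57 → inactive
o2: d²=274 > ρ²=57 → inactive
o3: d²=50 ≤ ρ²=57; F_rep = 38·(-7,-1)/50² = (-0.1064,-0.0152)
o4: d²=370 > ρ²=57 → inactive
F = F_att + ΣF_rep = (14.1436,-4.5152)
Δp = p'−p = (1.7679,-0.5644); α = Δx/Fx = (35359/20000) / (35359/2500) = 1/8
check: Δy/Fy = (-1411/2500) / (-2822/625) = 1/8 ✓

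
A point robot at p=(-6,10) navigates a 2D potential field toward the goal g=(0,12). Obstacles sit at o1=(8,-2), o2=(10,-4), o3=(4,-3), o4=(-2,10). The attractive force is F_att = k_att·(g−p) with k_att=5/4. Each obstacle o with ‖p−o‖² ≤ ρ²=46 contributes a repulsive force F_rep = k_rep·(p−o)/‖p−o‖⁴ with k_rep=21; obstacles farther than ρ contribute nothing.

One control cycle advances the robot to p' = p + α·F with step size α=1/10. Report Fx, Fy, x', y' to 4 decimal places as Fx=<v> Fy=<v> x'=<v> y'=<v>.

F_att = 5/4·(g−p) = 5/4·(6,2) = (7.5000,2.5000)
o1: d²=340 > ρ²=46 → inactive
o2: d²=452 > ρ²=46 → inactive
o3: d²=269 > ρ²=46 → inactive
o4: d²=16 ≤ ρ²=46; F_rep = 21·(-4,0)/16² = (-0.3281,0.0000)
F = F_att + ΣF_rep = (7.1719,2.5000)
p' = p + 1/10·F = (-5.2828,10.2500)

Fx=7.1719 Fy=2.5000 x'=-5.2828 y'=10.2500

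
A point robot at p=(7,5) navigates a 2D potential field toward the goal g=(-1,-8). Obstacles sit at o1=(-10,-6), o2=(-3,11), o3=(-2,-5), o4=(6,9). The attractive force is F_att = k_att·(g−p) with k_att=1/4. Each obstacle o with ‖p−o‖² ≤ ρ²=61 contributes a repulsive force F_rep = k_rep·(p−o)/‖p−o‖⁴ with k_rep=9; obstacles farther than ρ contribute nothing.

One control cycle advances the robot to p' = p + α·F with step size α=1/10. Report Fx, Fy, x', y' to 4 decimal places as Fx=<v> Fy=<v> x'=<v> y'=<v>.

F_att = 1/4·(g−p) = 1/4·(-8,-13) = (-2.0000,-3.2500)
o1: d²=410 > ρ²=61 → inactive
o2: d²=136 > ρ²=61 → inactive
o3: d²=181 > ρ²=61 → inactive
o4: d²=17 ≤ ρ²=61; F_rep = 9·(1,-4)/17² = (0.0311,-0.1246)
F = F_att + ΣF_rep = (-1.9689,-3.3746)
p' = p + 1/10·F = (6.8031,4.6625)

Fx=-1.9689 Fy=-3.3746 x'=6.8031 y'=4.6625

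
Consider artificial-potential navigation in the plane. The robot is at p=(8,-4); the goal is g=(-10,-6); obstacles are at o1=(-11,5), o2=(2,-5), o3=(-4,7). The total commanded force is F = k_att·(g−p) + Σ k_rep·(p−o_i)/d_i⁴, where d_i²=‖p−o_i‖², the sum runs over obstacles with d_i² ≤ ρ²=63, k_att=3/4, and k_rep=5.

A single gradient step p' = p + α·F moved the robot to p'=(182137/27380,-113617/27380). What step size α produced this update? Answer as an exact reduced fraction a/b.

α = 1/10

F_att = 3/4·(g−p) = 3/4·(-18,-2) = (-13.5000,-1.5000)
o1: d²=442 > ρ²=63 → inactive
o2: d²=37 ≤ ρ²=63; F_rep = 5·(6,1)/37² = (0.0219,0.0037)
o3: d²=265 > ρ²=63 → inactive
F = F_att + ΣF_rep = (-13.4781,-1.4963)
Δp = p'−p = (-1.3478,-0.1496); α = Δx/Fx = (-36903/27380) / (-36903/2738) = 1/10
check: Δy/Fy = (-4097/27380) / (-4097/2738) = 1/10 ✓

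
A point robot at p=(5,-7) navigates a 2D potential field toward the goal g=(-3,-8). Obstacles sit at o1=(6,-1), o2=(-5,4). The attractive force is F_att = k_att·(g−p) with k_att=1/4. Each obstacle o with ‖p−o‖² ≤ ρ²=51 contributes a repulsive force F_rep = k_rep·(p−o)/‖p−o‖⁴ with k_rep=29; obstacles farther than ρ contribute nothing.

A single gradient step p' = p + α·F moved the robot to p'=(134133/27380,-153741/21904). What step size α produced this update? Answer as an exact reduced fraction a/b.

F_att = 1/4·(g−p) = 1/4·(-8,-1) = (-2.0000,-0.2500)
o1: d²=37 ≤ ρ²=51; F_rep = 29·(-1,-6)/37² = (-0.0212,-0.1271)
o2: d²=221 > ρ²=51 → inactive
F = F_att + ΣF_rep = (-2.0212,-0.3771)
Δp = p'−p = (-0.1011,-0.0189); α = Δx/Fx = (-2767/27380) / (-2767/1369) = 1/20
check: Δy/Fy = (-413/21904) / (-2065/5476) = 1/20 ✓

α = 1/20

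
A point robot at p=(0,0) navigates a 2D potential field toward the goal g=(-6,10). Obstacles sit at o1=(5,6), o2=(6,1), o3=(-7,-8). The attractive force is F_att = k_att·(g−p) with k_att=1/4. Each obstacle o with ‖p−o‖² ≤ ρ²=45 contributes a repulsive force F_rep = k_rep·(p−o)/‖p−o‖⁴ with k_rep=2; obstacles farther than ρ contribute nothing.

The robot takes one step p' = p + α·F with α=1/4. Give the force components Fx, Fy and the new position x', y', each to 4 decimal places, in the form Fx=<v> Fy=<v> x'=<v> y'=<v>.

Fx=-1.5088 Fy=2.4985 x'=-0.3772 y'=0.6246

F_att = 1/4·(g−p) = 1/4·(-6,10) = (-1.5000,2.5000)
o1: d²=61 > ρ²=45 → inactive
o2: d²=37 ≤ ρ²=45; F_rep = 2·(-6,-1)/37² = (-0.0088,-0.0015)
o3: d²=113 > ρ²=45 → inactive
F = F_att + ΣF_rep = (-1.5088,2.4985)
p' = p + 1/4·F = (-0.3772,0.6246)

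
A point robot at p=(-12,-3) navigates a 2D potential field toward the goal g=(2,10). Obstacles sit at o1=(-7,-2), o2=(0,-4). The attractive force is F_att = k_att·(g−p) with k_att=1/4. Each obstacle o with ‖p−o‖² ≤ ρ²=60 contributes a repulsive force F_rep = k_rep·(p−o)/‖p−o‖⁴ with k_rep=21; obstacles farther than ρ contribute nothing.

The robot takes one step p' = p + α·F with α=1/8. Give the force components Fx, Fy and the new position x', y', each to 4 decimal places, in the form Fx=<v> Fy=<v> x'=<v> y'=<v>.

F_att = 1/4·(g−p) = 1/4·(14,13) = (3.5000,3.2500)
o1: d²=26 ≤ ρ²=60; F_rep = 21·(-5,-1)/26² = (-0.1553,-0.0311)
o2: d²=145 > ρ²=60 → inactive
F = F_att + ΣF_rep = (3.3447,3.2189)
p' = p + 1/8·F = (-11.5819,-2.5976)

Fx=3.3447 Fy=3.2189 x'=-11.5819 y'=-2.5976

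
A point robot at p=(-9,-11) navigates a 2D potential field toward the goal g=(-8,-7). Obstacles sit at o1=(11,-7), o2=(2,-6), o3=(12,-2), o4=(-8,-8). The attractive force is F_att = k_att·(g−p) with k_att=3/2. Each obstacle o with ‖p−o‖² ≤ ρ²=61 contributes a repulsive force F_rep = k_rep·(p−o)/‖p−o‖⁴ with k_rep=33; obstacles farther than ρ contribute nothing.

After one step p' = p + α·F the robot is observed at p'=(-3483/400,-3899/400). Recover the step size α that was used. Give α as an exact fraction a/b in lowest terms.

α = 1/4

F_att = 3/2·(g−p) = 3/2·(1,4) = (1.5000,6.0000)
o1: d²=416 > ρ²=61 → inactive
o2: d²=146 > ρ²=61 → inactive
o3: d²=522 > ρ²=61 → inactive
o4: d²=10 ≤ ρ²=61; F_rep = 33·(-1,-3)/10² = (-0.3300,-0.9900)
F = F_att + ΣF_rep = (1.1700,5.0100)
Δp = p'−p = (0.2925,1.2525); α = Δx/Fx = (117/400) / (117/100) = 1/4
check: Δy/Fy = (501/400) / (501/100) = 1/4 ✓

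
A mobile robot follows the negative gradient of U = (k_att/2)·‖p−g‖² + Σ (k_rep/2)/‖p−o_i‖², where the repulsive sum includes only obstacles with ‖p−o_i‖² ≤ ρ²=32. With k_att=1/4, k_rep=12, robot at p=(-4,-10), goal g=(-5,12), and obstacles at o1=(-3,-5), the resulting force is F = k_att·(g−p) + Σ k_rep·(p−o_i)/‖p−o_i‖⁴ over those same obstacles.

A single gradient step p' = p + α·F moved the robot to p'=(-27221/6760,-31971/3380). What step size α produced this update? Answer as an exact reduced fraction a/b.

F_att = 1/4·(g−p) = 1/4·(-1,22) = (-0.2500,5.5000)
o1: d²=26 ≤ ρ²=32; F_rep = 12·(-1,-5)/26² = (-0.0178,-0.0888)
F = F_att + ΣF_rep = (-0.2678,5.4112)
Δp = p'−p = (-0.0268,0.5411); α = Δx/Fx = (-181/6760) / (-181/676) = 1/10
check: Δy/Fy = (1829/3380) / (1829/338) = 1/10 ✓

α = 1/10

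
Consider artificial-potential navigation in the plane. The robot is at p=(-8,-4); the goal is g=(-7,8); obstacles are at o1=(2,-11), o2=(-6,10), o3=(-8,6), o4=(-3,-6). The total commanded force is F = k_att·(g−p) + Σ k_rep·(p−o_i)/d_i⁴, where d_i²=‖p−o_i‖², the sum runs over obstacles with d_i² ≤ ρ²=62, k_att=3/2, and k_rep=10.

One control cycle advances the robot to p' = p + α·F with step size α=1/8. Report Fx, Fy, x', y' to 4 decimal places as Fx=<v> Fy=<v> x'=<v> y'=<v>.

F_att = 3/2·(g−p) = 3/2·(1,12) = (1.5000,18.0000)
o1: d²=149 > ρ²=62 → inactive
o2: d²=200 > ρ²=62 → inactive
o3: d²=100 > ρ²=62 → inactive
o4: d²=29 ≤ ρ²=62; F_rep = 10·(-5,2)/29² = (-0.0595,0.0238)
F = F_att + ΣF_rep = (1.4405,18.0238)
p' = p + 1/8·F = (-7.8199,-1.7470)

Fx=1.4405 Fy=18.0238 x'=-7.8199 y'=-1.7470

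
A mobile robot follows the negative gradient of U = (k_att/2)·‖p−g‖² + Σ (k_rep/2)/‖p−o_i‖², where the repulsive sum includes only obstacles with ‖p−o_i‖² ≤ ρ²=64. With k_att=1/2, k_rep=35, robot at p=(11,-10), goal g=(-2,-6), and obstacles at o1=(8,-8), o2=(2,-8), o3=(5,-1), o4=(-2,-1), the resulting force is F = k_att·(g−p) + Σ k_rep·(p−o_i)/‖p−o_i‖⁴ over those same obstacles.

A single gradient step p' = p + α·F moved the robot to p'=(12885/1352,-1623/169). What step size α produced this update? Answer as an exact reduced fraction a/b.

F_att = 1/2·(g−p) = 1/2·(-13,4) = (-6.5000,2.0000)
o1: d²=13 ≤ ρ²=64; F_rep = 35·(3,-2)/13² = (0.6213,-0.4142)
o2: d²=85 > ρ²=64 → inactive
o3: d²=117 > ρ²=64 → inactive
o4: d²=250 > ρ²=64 → inactive
F = F_att + ΣF_rep = (-5.8787,1.5858)
Δp = p'−p = (-1.4697,0.3964); α = Δx/Fx = (-1987/1352) / (-1987/338) = 1/4
check: Δy/Fy = (67/169) / (268/169) = 1/4 ✓

α = 1/4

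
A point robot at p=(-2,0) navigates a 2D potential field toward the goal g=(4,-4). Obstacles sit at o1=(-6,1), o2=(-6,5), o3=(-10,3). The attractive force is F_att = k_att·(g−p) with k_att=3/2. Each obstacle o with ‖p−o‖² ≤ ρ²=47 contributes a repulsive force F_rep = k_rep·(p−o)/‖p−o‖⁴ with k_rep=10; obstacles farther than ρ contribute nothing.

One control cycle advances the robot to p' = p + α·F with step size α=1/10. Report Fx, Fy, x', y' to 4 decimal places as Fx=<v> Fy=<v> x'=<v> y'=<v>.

Fx=9.1622 Fy=-6.0643 x'=-1.0838 y'=-0.6064

F_att = 3/2·(g−p) = 3/2·(6,-4) = (9.0000,-6.0000)
o1: d²=17 ≤ ρ²=47; F_rep = 10·(4,-1)/17² = (0.1384,-0.0346)
o2: d²=41 ≤ ρ²=47; F_rep = 10·(4,-5)/41² = (0.0238,-0.0297)
o3: d²=73 > ρ²=47 → inactive
F = F_att + ΣF_rep = (9.1622,-6.0643)
p' = p + 1/10·F = (-1.0838,-0.6064)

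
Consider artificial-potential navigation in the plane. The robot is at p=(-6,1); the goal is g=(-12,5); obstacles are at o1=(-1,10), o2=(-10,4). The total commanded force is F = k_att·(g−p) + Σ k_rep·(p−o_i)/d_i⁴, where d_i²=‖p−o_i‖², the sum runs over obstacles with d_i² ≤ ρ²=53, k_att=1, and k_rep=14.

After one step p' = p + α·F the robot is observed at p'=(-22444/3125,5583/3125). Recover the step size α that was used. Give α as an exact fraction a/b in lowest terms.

F_att = 1·(g−p) = 1·(-6,4) = (-6.0000,4.0000)
o1: d²=106 > ρ²=53 → inactive
o2: d²=25 ≤ ρ²=53; F_rep = 14·(4,-3)/25² = (0.0896,-0.0672)
F = F_att + ΣF_rep = (-5.9104,3.9328)
Δp = p'−p = (-1.1821,0.7866); α = Δx/Fx = (-3694/3125) / (-3694/625) = 1/5
check: Δy/Fy = (2458/3125) / (2458/625) = 1/5 ✓

α = 1/5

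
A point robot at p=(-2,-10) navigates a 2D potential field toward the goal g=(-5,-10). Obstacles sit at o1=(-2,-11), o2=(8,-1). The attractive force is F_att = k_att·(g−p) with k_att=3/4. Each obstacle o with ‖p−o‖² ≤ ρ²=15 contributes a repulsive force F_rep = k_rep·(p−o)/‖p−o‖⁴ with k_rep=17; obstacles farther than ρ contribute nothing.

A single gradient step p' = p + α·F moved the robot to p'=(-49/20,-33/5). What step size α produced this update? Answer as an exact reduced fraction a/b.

F_att = 3/4·(g−p) = 3/4·(-3,0) = (-2.2500,0.0000)
o1: d²=1 ≤ ρ²=15; F_rep = 17·(0,1)/1² = (0.0000,17.0000)
o2: d²=181 > ρ²=15 → inactive
F = F_att + ΣF_rep = (-2.2500,17.0000)
Δp = p'−p = (-0.4500,3.4000); α = Δx/Fx = (-9/20) / (-9/4) = 1/5
check: Δy/Fy = (17/5) / (17) = 1/5 ✓

α = 1/5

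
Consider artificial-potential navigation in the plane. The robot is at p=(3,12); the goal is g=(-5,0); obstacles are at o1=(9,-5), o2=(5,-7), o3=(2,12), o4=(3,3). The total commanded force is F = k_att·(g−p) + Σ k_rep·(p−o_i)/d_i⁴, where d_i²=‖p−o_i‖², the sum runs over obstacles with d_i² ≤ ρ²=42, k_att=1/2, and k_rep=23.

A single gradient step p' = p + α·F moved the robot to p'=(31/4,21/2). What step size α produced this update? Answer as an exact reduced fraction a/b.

α = 1/4

F_att = 1/2·(g−p) = 1/2·(-8,-12) = (-4.0000,-6.0000)
o1: d²=325 > ρ²=42 → inactive
o2: d²=365 > ρ²=42 → inactive
o3: d²=1 ≤ ρ²=42; F_rep = 23·(1,0)/1² = (23.0000,0.0000)
o4: d²=81 > ρ²=42 → inactive
F = F_att + ΣF_rep = (19.0000,-6.0000)
Δp = p'−p = (4.7500,-1.5000); α = Δx/Fx = (19/4) / (19) = 1/4
check: Δy/Fy = (-3/2) / (-6) = 1/4 ✓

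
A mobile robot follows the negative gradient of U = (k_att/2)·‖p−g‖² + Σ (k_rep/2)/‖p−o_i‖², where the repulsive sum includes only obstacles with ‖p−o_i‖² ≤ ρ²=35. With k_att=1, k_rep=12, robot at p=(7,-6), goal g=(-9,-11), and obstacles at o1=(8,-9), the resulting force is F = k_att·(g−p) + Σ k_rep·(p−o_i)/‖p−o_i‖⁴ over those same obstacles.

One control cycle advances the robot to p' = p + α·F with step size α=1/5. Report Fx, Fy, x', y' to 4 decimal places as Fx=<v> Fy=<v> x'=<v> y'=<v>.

Fx=-16.1200 Fy=-4.6400 x'=3.7760 y'=-6.9280

F_att = 1·(g−p) = 1·(-16,-5) = (-16.0000,-5.0000)
o1: d²=10 ≤ ρ²=35; F_rep = 12·(-1,3)/10² = (-0.1200,0.3600)
F = F_att + ΣF_rep = (-16.1200,-4.6400)
p' = p + 1/5·F = (3.7760,-6.9280)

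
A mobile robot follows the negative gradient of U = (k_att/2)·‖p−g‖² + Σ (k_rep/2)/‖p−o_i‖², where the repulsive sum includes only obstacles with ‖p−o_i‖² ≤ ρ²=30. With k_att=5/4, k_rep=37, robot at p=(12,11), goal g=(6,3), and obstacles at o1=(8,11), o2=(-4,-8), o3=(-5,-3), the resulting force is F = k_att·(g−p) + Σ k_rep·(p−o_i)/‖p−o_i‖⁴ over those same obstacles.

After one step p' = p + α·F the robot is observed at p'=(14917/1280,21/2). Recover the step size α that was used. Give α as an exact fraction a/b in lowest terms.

α = 1/20

F_att = 5/4·(g−p) = 5/4·(-6,-8) = (-7.5000,-10.0000)
o1: d²=16 ≤ ρ²=30; F_rep = 37·(4,0)/16² = (0.5781,0.0000)
o2: d²=617 > ρ²=30 → inactive
o3: d²=485 > ρ²=30 → inactive
F = F_att + ΣF_rep = (-6.9219,-10.0000)
Δp = p'−p = (-0.3461,-0.5000); α = Δx/Fx = (-443/1280) / (-443/64) = 1/20
check: Δy/Fy = (-1/2) / (-10) = 1/20 ✓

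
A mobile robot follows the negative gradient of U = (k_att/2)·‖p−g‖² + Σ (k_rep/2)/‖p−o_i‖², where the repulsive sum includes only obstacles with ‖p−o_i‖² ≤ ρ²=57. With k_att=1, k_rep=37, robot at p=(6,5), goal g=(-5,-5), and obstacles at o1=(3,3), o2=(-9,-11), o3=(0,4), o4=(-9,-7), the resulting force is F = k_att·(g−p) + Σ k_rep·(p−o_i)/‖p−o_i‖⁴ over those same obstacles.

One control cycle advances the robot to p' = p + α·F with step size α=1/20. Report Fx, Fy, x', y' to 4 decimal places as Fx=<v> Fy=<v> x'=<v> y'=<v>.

F_att = 1·(g−p) = 1·(-11,-10) = (-11.0000,-10.0000)
o1: d²=13 ≤ ρ²=57; F_rep = 37·(3,2)/13² = (0.6568,0.4379)
o2: d²=481 > ρ²=57 → inactive
o3: d²=37 ≤ ρ²=57; F_rep = 37·(6,1)/37² = (0.1622,0.0270)
o4: d²=369 > ρ²=57 → inactive
F = F_att + ΣF_rep = (-10.1810,-9.5351)
p' = p + 1/20·F = (5.4909,4.5232)

Fx=-10.1810 Fy=-9.5351 x'=5.4909 y'=4.5232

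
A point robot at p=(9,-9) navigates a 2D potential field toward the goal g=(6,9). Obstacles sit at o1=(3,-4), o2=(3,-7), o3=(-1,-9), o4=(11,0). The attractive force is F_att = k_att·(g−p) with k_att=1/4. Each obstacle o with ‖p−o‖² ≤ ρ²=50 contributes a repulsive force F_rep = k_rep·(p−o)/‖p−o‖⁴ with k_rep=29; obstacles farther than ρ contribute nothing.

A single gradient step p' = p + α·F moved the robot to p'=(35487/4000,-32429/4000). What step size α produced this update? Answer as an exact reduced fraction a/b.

α = 1/5

F_att = 1/4·(g−p) = 1/4·(-3,18) = (-0.7500,4.5000)
o1: d²=61 > ρ²=50 → inactive
o2: d²=40 ≤ ρ²=50; F_rep = 29·(6,-2)/40² = (0.1087,-0.0362)
o3: d²=100 > ρ²=50 → inactive
o4: d²=85 > ρ²=50 → inactive
F = F_att + ΣF_rep = (-0.6412,4.4638)
Δp = p'−p = (-0.1283,0.8928); α = Δx/Fx = (-513/4000) / (-513/800) = 1/5
check: Δy/Fy = (3571/4000) / (3571/800) = 1/5 ✓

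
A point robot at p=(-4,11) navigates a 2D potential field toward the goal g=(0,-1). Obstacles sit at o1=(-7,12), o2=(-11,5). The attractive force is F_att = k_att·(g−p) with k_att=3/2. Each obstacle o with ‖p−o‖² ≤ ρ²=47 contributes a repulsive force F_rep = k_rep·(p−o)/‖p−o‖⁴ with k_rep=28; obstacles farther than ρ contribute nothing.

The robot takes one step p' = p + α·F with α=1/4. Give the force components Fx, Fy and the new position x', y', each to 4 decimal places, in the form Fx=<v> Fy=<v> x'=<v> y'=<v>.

F_att = 3/2·(g−p) = 3/2·(4,-12) = (6.0000,-18.0000)
o1: d²=10 ≤ ρ²=47; F_rep = 28·(3,-1)/10² = (0.8400,-0.2800)
o2: d²=85 > ρ²=47 → inactive
F = F_att + ΣF_rep = (6.8400,-18.2800)
p' = p + 1/4·F = (-2.2900,6.4300)

Fx=6.8400 Fy=-18.2800 x'=-2.2900 y'=6.4300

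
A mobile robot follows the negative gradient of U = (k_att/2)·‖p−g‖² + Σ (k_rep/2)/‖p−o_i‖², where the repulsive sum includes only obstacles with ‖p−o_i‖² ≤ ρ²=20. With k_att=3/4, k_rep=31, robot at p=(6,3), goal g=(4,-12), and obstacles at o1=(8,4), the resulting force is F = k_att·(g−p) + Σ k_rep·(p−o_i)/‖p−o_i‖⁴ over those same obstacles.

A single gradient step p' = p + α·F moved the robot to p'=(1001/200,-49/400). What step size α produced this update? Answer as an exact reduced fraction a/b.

α = 1/4

F_att = 3/4·(g−p) = 3/4·(-2,-15) = (-1.5000,-11.2500)
o1: d²=5 ≤ ρ²=20; F_rep = 31·(-2,-1)/5² = (-2.4800,-1.2400)
F = F_att + ΣF_rep = (-3.9800,-12.4900)
Δp = p'−p = (-0.9950,-3.1225); α = Δx/Fx = (-199/200) / (-199/50) = 1/4
check: Δy/Fy = (-1249/400) / (-1249/100) = 1/4 ✓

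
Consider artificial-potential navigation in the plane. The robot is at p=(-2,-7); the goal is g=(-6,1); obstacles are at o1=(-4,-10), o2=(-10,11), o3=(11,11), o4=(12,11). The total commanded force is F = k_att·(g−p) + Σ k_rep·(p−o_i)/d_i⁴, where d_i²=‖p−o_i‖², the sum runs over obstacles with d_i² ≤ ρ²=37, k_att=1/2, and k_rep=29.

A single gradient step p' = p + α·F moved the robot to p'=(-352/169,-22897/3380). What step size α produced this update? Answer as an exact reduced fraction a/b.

α = 1/20

F_att = 1/2·(g−p) = 1/2·(-4,8) = (-2.0000,4.0000)
o1: d²=13 ≤ ρ²=37; F_rep = 29·(2,3)/13² = (0.3432,0.5148)
o2: d²=388 > ρ²=37 → inactive
o3: d²=493 > ρ²=37 → inactive
o4: d²=520 > ρ²=37 → inactive
F = F_att + ΣF_rep = (-1.6568,4.5148)
Δp = p'−p = (-0.0828,0.2257); α = Δx/Fx = (-14/169) / (-280/169) = 1/20
check: Δy/Fy = (763/3380) / (763/169) = 1/20 ✓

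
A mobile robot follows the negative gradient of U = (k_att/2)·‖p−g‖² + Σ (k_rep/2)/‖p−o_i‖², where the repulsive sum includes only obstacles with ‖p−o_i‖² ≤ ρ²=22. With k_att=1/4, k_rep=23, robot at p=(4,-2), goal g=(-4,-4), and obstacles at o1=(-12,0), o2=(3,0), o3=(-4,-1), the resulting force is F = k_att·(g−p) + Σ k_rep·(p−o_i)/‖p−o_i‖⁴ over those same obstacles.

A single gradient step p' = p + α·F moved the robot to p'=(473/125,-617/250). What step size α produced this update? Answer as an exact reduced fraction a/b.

α = 1/5

F_att = 1/4·(g−p) = 1/4·(-8,-2) = (-2.0000,-0.5000)
o1: d²=260 > ρ²=22 → inactive
o2: d²=5 ≤ ρ²=22; F_rep = 23·(1,-2)/5² = (0.9200,-1.8400)
o3: d²=65 > ρ²=22 → inactive
F = F_att + ΣF_rep = (-1.0800,-2.3400)
Δp = p'−p = (-0.2160,-0.4680); α = Δx/Fx = (-27/125) / (-27/25) = 1/5
check: Δy/Fy = (-117/250) / (-117/50) = 1/5 ✓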